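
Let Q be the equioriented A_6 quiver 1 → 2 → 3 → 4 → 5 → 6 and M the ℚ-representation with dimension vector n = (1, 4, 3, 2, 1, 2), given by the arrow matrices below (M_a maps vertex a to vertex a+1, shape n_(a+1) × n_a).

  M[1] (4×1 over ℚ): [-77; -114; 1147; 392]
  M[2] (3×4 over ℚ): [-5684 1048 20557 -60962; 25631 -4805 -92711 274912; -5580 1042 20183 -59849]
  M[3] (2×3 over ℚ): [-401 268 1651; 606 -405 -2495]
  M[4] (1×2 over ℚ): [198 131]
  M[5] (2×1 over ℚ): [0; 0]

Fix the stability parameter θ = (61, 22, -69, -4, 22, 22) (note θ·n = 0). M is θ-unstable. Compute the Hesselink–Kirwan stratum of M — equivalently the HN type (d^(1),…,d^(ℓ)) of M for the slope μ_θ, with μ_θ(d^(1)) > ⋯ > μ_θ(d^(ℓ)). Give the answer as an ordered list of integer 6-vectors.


Interval decomposition of M: I[1,5], I[2,2], I[2,3], I[2,4], I[6,6]^2.
HN type (ℓ=4): μ^(1)=22; μ^(2)=5/2; μ^(3)=-4; μ^(4)=-47/2

((0, 1, 0, 0, 1, 2); (1, 1, 1, 1, 0, 0); (0, 0, 0, 1, 0, 0); (0, 2, 2, 0, 0, 0))


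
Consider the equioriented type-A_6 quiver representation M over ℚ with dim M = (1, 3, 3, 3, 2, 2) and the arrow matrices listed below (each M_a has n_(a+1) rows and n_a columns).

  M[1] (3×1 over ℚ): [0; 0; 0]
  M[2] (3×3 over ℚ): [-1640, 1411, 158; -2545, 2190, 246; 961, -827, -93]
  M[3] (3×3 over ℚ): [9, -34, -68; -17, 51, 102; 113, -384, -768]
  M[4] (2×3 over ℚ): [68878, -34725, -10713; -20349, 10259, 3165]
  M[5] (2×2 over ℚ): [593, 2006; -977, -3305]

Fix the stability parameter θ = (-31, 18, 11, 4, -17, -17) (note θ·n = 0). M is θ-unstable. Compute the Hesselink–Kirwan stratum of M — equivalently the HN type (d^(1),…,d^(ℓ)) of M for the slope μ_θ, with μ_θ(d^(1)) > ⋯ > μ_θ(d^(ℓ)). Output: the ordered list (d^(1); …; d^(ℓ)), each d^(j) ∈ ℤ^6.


Interval decomposition of M: I[1,1], I[2,3], I[2,6]^2, I[4,4].
HN type (ℓ=4): μ^(1)=29/2; μ^(2)=4; μ^(3)=-1/5; μ^(4)=-31

((0, 1, 1, 0, 0, 0); (0, 0, 0, 1, 0, 0); (0, 2, 2, 2, 2, 2); (1, 0, 0, 0, 0, 0))


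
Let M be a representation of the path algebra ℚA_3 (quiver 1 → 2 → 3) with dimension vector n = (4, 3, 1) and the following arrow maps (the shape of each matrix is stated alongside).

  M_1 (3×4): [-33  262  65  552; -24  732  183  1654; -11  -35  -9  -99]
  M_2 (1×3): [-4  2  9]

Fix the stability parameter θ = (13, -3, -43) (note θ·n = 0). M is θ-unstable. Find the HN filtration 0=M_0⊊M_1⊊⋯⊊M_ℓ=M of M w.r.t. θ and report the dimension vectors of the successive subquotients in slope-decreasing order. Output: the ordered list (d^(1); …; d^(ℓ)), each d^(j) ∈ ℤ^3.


Via rank(M_{q-1}∘⋯∘M_p): M ≅ I[1,1], I[1,2]^2, I[1,3].
μ_θ-semistable layers: μ^(1)=13; μ^(2)=5; μ^(3)=-11

((1, 0, 0); (2, 2, 0); (1, 1, 1))


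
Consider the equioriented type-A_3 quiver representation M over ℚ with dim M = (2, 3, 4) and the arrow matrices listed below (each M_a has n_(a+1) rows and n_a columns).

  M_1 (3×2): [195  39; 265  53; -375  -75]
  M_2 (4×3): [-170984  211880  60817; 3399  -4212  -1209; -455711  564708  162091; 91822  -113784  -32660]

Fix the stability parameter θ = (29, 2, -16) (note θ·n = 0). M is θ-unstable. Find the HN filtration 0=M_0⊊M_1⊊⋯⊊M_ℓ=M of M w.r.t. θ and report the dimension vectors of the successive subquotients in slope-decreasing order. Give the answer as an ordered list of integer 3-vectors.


Interval decomposition of M: I[1,1], I[1,3], I[2,2], I[2,3], I[3,3]^2.
HN type (ℓ=5): μ^(1)=29; μ^(2)=5; μ^(3)=2; μ^(4)=-7; μ^(5)=-16

((1, 0, 0); (1, 1, 1); (0, 1, 0); (0, 1, 1); (0, 0, 2))


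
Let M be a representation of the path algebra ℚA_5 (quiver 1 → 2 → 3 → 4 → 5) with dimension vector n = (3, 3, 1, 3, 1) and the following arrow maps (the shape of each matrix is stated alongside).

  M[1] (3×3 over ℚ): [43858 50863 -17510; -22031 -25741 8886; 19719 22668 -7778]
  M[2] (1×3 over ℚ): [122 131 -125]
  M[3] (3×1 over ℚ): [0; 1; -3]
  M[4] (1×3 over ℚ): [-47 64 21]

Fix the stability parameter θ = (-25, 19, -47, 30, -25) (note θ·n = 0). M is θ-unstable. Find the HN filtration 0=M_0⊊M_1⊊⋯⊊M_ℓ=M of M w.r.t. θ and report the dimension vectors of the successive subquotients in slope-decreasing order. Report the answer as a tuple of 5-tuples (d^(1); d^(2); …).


Barcode: M ≅ I[1,2]^2, I[1,5], I[4,4]^2. HN layers by μ_θ (5 steps, strictly decreasing):
  μ^(1)=30; μ^(2)=19; μ^(3)=5/2; μ^(4)=-14; μ^(5)=-25

((0, 0, 0, 2, 0); (0, 2, 0, 0, 0); (0, 0, 0, 1, 1); (0, 1, 1, 0, 0); (3, 0, 0, 0, 0))


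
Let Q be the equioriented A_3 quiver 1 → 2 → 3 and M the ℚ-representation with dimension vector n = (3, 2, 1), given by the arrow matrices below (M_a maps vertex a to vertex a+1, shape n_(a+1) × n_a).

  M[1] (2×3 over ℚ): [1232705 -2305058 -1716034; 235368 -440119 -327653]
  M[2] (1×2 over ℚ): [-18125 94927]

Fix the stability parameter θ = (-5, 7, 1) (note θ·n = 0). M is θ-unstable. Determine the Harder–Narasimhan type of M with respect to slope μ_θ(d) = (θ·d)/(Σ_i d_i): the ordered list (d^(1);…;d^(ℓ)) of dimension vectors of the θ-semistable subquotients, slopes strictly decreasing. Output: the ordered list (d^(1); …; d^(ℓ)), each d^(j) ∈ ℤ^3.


Barcode: M ≅ I[1,1], I[1,2], I[1,3]. HN layers by μ_θ (3 steps, strictly decreasing):
  μ^(1)=7; μ^(2)=4; μ^(3)=-5

((0, 1, 0); (0, 1, 1); (3, 0, 0))


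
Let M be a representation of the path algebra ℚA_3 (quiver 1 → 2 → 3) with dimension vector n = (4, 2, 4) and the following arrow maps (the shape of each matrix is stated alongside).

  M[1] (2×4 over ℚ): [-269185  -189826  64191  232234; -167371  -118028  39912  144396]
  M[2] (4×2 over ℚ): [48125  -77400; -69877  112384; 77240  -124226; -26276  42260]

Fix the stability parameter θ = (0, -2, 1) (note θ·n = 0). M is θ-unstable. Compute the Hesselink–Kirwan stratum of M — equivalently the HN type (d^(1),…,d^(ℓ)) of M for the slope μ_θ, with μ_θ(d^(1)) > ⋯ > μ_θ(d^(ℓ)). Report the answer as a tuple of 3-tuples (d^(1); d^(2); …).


Via rank(M_{q-1}∘⋯∘M_p): M ≅ I[1,1]^2, I[1,3]^2, I[3,3]^2.
μ_θ-semistable layers: μ^(1)=1; μ^(2)=0; μ^(3)=-1

((0, 0, 4); (2, 0, 0); (2, 2, 0))


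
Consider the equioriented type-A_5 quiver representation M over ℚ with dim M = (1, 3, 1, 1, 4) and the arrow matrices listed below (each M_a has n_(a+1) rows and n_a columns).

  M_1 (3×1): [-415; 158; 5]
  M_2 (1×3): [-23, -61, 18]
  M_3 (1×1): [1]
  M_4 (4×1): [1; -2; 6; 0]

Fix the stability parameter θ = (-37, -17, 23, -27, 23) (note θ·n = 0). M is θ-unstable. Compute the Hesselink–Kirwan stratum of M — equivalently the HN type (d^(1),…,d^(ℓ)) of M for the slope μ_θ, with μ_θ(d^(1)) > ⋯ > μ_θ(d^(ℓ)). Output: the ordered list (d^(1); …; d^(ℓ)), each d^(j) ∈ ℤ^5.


Interval decomposition of M: I[1,5], I[2,2]^2, I[5,5]^3.
HN type (ℓ=4): μ^(1)=23; μ^(2)=-2; μ^(3)=-17; μ^(4)=-37

((0, 0, 0, 0, 4); (0, 0, 1, 1, 0); (0, 3, 0, 0, 0); (1, 0, 0, 0, 0))


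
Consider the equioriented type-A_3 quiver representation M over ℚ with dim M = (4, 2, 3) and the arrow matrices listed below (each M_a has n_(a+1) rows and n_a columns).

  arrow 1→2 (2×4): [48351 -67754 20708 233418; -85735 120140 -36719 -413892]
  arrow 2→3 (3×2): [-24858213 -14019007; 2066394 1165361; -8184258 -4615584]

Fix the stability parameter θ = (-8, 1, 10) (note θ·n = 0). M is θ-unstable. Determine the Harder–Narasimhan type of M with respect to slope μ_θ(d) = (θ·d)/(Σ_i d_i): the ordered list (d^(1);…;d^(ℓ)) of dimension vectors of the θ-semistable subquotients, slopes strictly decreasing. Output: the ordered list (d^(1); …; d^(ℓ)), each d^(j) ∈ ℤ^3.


Via rank(M_{q-1}∘⋯∘M_p): M ≅ I[1,1]^2, I[1,3]^2, I[3,3].
μ_θ-semistable layers: μ^(1)=10; μ^(2)=1; μ^(3)=-8

((0, 0, 3); (0, 2, 0); (4, 0, 0))


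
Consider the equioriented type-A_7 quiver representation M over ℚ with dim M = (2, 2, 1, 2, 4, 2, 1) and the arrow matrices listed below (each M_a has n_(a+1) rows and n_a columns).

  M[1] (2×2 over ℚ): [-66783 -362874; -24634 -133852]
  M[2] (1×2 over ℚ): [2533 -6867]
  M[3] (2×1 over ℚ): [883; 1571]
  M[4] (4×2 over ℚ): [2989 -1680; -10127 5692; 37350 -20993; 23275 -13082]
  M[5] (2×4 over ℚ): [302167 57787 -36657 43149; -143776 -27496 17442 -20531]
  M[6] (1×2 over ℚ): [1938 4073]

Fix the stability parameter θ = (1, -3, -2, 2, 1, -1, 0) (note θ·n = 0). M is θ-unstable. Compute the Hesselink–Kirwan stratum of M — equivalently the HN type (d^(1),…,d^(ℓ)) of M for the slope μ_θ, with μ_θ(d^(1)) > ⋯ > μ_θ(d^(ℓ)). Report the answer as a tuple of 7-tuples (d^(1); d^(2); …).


Via rank(M_{q-1}∘⋯∘M_p): M ≅ I[1,1], I[1,7], I[2,2], I[4,6], I[5,5]^2.
μ_θ-semistable layers: μ^(1)=1; μ^(2)=2/3; μ^(3)=1/2; μ^(4)=-4/3; μ^(5)=-3

((1, 0, 0, 0, 2, 0, 0); (0, 0, 0, 1, 1, 1, 0); (0, 0, 0, 1, 1, 1, 1); (1, 1, 1, 0, 0, 0, 0); (0, 1, 0, 0, 0, 0, 0))


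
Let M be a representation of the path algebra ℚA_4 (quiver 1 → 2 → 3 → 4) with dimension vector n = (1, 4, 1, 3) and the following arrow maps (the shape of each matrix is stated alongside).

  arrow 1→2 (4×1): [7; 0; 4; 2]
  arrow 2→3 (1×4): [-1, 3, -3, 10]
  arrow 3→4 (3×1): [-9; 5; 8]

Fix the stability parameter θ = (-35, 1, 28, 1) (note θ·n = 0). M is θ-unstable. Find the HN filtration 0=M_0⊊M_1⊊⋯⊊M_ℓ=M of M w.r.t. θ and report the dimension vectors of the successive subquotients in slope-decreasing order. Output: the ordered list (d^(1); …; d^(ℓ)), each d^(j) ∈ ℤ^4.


Barcode: M ≅ I[1,4], I[2,2]^3, I[4,4]^2. HN layers by μ_θ (3 steps, strictly decreasing):
  μ^(1)=29/2; μ^(2)=1; μ^(3)=-35

((0, 0, 1, 1); (0, 4, 0, 2); (1, 0, 0, 0))


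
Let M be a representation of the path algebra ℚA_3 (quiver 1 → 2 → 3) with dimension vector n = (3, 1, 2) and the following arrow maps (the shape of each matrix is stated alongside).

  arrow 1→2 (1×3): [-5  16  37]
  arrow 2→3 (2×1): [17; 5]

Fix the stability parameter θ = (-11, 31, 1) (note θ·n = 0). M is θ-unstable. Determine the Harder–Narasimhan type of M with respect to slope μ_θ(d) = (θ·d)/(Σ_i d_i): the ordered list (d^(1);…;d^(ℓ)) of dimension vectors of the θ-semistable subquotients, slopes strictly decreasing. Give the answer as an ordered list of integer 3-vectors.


Barcode: M ≅ I[1,1]^2, I[1,3], I[3,3]. HN layers by μ_θ (3 steps, strictly decreasing):
  μ^(1)=16; μ^(2)=1; μ^(3)=-11

((0, 1, 1); (0, 0, 1); (3, 0, 0))


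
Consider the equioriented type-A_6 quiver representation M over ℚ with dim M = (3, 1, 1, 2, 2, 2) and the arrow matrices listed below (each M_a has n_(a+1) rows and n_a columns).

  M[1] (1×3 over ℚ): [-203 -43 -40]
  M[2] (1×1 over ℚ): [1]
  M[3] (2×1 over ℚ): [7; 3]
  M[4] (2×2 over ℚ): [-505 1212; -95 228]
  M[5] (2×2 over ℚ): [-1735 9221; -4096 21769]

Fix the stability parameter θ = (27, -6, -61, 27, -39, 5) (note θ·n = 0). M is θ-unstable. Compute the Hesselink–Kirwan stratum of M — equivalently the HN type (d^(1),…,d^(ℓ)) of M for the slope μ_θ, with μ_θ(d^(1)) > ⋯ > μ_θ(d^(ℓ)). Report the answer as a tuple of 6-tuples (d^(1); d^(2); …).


Interval decomposition of M: I[1,1]^2, I[1,6], I[4,4], I[5,6].
HN type (ℓ=5): μ^(1)=27; μ^(2)=5; μ^(3)=-6; μ^(4)=-40/3; μ^(5)=-39

((2, 0, 0, 1, 0, 0); (0, 0, 0, 0, 0, 2); (0, 0, 0, 1, 1, 0); (1, 1, 1, 0, 0, 0); (0, 0, 0, 0, 1, 0))


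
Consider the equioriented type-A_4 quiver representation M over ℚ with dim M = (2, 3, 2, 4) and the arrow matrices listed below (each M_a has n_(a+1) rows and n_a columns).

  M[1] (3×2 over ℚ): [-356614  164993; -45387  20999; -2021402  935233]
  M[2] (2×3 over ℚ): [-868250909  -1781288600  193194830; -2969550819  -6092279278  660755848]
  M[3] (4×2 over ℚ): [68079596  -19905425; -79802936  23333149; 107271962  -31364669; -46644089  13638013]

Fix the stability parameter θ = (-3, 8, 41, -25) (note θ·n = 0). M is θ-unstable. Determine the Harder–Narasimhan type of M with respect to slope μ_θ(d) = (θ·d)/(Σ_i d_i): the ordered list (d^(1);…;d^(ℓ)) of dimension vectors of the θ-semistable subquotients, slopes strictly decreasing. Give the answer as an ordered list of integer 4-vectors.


Via rank(M_{q-1}∘⋯∘M_p): M ≅ I[1,4]^2, I[2,2], I[4,4]^2.
μ_θ-semistable layers: μ^(1)=8; μ^(2)=-3; μ^(3)=-25

((0, 3, 2, 2); (2, 0, 0, 0); (0, 0, 0, 2))


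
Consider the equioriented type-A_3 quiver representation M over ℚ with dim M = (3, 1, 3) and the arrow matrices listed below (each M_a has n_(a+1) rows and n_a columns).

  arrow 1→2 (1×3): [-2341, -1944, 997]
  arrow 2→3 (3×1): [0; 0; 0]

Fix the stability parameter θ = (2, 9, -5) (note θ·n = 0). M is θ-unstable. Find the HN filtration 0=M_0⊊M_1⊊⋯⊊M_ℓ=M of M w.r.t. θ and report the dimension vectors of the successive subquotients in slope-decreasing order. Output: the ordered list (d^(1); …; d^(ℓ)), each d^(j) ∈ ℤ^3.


Barcode: M ≅ I[1,1]^2, I[1,2], I[3,3]^3. HN layers by μ_θ (3 steps, strictly decreasing):
  μ^(1)=9; μ^(2)=2; μ^(3)=-5

((0, 1, 0); (3, 0, 0); (0, 0, 3))


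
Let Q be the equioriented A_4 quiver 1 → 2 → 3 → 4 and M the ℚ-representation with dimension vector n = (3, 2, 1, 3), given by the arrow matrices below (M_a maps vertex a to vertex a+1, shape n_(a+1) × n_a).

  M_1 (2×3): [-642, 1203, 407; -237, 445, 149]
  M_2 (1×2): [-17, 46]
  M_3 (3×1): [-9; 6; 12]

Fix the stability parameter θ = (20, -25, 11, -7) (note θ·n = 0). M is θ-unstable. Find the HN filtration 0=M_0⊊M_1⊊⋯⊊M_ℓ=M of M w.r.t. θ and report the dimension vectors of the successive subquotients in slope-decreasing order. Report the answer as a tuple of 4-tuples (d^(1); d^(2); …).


Via rank(M_{q-1}∘⋯∘M_p): M ≅ I[1,1], I[1,2], I[1,4], I[4,4]^2.
μ_θ-semistable layers: μ^(1)=20; μ^(2)=2; μ^(3)=-5/2; μ^(4)=-7

((1, 0, 0, 0); (0, 0, 1, 1); (2, 2, 0, 0); (0, 0, 0, 2))


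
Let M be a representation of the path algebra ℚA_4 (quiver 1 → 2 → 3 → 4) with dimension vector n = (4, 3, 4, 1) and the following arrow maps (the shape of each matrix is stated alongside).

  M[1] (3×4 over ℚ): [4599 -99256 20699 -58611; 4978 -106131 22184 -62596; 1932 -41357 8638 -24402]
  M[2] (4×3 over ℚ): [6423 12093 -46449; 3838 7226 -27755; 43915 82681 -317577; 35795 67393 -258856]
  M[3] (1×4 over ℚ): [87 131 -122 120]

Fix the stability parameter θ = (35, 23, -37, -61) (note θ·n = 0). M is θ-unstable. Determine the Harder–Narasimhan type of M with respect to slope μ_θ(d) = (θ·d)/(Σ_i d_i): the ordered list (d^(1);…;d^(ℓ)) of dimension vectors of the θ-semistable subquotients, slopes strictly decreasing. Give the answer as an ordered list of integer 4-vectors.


Via rank(M_{q-1}∘⋯∘M_p): M ≅ I[1,1]^2, I[1,3], I[1,4], I[2,2], I[3,3]^2.
μ_θ-semistable layers: μ^(1)=35; μ^(2)=23; μ^(3)=7; μ^(4)=-10; μ^(5)=-37

((2, 0, 0, 0); (0, 1, 0, 0); (1, 1, 1, 0); (1, 1, 1, 1); (0, 0, 2, 0))


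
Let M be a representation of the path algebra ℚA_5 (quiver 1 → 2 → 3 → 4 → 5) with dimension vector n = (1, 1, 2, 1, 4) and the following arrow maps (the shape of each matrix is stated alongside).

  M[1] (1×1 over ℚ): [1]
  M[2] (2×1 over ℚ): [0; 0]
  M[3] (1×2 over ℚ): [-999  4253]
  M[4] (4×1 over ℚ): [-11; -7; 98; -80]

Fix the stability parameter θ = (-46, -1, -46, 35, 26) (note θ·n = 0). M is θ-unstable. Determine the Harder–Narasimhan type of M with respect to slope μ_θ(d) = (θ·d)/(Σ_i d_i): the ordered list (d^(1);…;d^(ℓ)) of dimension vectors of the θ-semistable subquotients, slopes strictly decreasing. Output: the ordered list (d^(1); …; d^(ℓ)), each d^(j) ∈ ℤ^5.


Interval decomposition of M: I[1,2], I[3,3], I[3,5], I[5,5]^3.
HN type (ℓ=4): μ^(1)=61/2; μ^(2)=26; μ^(3)=-1; μ^(4)=-46

((0, 0, 0, 1, 1); (0, 0, 0, 0, 3); (0, 1, 0, 0, 0); (1, 0, 2, 0, 0))


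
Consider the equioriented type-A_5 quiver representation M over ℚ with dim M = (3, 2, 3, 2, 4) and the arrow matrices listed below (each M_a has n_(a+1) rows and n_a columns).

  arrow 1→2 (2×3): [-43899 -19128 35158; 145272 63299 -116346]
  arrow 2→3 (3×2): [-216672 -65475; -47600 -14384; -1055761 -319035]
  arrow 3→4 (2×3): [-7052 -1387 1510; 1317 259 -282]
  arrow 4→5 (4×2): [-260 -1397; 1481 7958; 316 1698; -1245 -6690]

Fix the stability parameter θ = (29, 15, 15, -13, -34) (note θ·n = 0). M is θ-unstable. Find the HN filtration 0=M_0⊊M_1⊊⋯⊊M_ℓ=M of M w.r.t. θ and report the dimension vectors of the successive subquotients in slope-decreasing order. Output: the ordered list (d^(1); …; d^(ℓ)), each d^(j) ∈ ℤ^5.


Via rank(M_{q-1}∘⋯∘M_p): M ≅ I[1,1], I[1,5]^2, I[3,3], I[5,5]^2.
μ_θ-semistable layers: μ^(1)=29; μ^(2)=15; μ^(3)=12/5; μ^(4)=-34

((1, 0, 0, 0, 0); (0, 0, 1, 0, 0); (2, 2, 2, 2, 2); (0, 0, 0, 0, 2))


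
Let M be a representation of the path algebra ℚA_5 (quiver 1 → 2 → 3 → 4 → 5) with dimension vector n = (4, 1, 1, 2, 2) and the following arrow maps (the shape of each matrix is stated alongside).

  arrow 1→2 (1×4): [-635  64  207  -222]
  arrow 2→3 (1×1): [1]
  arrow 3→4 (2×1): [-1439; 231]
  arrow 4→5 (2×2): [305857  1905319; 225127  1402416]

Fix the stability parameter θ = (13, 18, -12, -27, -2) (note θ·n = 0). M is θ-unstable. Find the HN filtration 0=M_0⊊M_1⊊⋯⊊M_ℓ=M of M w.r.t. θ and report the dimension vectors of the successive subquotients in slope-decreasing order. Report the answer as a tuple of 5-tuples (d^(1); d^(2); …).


Interval decomposition of M: I[1,1]^3, I[1,5], I[4,5].
HN type (ℓ=3): μ^(1)=13; μ^(2)=-2; μ^(3)=-27

((3, 0, 0, 0, 0); (1, 1, 1, 1, 2); (0, 0, 0, 1, 0))


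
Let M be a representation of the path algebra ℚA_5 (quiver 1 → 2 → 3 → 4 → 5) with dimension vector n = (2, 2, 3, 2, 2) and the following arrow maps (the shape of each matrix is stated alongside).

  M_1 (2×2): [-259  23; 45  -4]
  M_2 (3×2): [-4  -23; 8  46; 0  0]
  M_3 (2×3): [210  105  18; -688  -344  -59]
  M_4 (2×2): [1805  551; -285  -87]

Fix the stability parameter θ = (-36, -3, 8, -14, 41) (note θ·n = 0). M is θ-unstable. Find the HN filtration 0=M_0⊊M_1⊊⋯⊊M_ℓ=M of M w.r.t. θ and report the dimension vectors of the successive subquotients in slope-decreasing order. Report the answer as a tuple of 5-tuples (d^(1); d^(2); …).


Via rank(M_{q-1}∘⋯∘M_p): M ≅ I[1,2], I[1,3], I[3,4], I[3,5], I[5,5].
μ_θ-semistable layers: μ^(1)=41; μ^(2)=8; μ^(3)=-3; μ^(4)=-36

((0, 0, 0, 0, 2); (0, 0, 1, 0, 0); (0, 2, 2, 2, 0); (2, 0, 0, 0, 0))


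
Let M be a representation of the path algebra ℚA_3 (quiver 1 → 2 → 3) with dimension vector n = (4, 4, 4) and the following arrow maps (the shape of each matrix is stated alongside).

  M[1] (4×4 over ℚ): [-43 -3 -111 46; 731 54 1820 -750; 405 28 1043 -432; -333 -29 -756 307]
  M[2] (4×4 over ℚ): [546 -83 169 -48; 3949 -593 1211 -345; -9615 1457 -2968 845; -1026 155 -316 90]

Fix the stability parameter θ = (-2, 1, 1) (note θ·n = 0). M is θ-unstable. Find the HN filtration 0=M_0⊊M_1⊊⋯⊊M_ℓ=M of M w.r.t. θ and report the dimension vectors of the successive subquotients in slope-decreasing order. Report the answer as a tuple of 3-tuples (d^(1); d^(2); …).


Via rank(M_{q-1}∘⋯∘M_p): M ≅ I[1,2], I[1,3]^3, I[3,3].
μ_θ-semistable layers: μ^(1)=1; μ^(2)=-2

((0, 4, 4); (4, 0, 0))


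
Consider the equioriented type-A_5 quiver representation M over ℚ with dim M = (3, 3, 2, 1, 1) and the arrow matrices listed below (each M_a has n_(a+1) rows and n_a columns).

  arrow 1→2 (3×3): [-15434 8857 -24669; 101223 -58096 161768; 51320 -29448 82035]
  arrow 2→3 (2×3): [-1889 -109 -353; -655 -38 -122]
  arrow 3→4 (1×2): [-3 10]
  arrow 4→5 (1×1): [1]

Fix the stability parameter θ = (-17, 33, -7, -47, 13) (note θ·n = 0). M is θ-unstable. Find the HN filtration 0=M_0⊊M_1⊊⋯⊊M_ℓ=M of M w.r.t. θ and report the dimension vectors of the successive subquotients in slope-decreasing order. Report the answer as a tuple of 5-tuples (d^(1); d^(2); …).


Via rank(M_{q-1}∘⋯∘M_p): M ≅ I[1,2], I[1,3], I[1,5].
μ_θ-semistable layers: μ^(1)=33; μ^(2)=13; μ^(3)=-7; μ^(4)=-17

((0, 1, 0, 0, 0); (0, 1, 1, 0, 1); (0, 1, 1, 1, 0); (3, 0, 0, 0, 0))


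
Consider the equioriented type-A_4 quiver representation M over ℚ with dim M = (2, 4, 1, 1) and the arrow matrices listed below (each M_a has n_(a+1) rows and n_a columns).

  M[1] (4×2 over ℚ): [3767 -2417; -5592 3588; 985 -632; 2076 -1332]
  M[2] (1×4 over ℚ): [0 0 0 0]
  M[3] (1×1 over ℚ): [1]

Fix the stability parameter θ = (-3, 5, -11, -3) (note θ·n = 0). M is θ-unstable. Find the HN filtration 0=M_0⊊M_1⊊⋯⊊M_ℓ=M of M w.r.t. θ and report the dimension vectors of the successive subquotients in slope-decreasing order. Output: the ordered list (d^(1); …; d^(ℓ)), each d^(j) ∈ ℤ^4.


Barcode: M ≅ I[1,2]^2, I[2,2]^2, I[3,4]. HN layers by μ_θ (3 steps, strictly decreasing):
  μ^(1)=5; μ^(2)=-3; μ^(3)=-11

((0, 4, 0, 0); (2, 0, 0, 1); (0, 0, 1, 0))


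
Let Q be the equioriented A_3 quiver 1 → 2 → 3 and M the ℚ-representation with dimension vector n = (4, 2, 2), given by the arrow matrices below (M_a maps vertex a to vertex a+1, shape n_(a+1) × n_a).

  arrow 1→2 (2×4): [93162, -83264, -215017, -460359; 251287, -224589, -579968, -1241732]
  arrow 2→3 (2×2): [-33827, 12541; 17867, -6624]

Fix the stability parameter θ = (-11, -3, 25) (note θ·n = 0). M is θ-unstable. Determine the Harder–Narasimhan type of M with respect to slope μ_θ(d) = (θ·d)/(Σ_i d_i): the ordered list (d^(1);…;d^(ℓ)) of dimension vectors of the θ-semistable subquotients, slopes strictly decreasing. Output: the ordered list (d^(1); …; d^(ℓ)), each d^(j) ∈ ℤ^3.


Interval decomposition of M: I[1,1]^2, I[1,3]^2.
HN type (ℓ=3): μ^(1)=25; μ^(2)=-3; μ^(3)=-11

((0, 0, 2); (0, 2, 0); (4, 0, 0))


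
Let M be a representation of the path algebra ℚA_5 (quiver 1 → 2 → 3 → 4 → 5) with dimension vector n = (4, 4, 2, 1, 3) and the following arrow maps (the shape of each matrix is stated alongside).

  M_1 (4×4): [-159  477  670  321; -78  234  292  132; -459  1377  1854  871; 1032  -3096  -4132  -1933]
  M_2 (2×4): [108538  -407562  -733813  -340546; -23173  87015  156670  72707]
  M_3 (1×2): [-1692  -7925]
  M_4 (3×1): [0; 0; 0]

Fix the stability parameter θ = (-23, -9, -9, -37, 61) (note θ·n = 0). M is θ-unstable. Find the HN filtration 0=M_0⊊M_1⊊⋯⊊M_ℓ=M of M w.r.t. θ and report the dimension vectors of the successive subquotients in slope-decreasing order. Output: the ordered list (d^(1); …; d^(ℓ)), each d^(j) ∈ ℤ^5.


Via rank(M_{q-1}∘⋯∘M_p): M ≅ I[1,1]^2, I[1,3], I[1,4], I[2,2]^2, I[5,5]^3.
μ_θ-semistable layers: μ^(1)=61; μ^(2)=-9; μ^(3)=-55/3; μ^(4)=-23

((0, 0, 0, 0, 3); (0, 3, 1, 0, 0); (0, 1, 1, 1, 0); (4, 0, 0, 0, 0))


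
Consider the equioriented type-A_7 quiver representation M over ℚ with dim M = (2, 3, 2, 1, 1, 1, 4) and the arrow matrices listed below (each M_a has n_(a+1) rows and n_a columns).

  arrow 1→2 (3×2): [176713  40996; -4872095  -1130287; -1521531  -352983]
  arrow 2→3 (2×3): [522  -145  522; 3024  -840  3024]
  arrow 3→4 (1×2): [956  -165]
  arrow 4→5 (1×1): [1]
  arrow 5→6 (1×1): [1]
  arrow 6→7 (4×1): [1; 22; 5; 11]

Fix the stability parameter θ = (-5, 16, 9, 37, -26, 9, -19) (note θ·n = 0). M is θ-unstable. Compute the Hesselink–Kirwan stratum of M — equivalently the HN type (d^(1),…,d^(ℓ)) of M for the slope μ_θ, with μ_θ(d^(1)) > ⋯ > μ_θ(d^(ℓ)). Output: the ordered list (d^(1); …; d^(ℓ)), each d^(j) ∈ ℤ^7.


Interval decomposition of M: I[1,2], I[1,7], I[2,2], I[3,3], I[7,7]^3.
HN type (ℓ=5): μ^(1)=16; μ^(2)=9; μ^(3)=13/3; μ^(4)=-5; μ^(5)=-19

((0, 2, 0, 0, 0, 0, 0); (0, 0, 1, 0, 0, 0, 0); (0, 1, 1, 1, 1, 1, 1); (2, 0, 0, 0, 0, 0, 0); (0, 0, 0, 0, 0, 0, 3))


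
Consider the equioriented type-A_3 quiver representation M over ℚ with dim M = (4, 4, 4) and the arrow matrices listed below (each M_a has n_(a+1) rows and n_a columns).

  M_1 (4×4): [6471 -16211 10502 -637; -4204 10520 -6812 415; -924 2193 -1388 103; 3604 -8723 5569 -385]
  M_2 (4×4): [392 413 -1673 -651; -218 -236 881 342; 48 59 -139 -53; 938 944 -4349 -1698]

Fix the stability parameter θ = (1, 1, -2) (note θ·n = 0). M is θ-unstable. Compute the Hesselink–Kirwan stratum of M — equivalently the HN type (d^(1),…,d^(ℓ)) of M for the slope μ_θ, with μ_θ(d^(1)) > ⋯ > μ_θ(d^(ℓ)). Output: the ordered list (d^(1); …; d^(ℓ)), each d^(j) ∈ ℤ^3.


Via rank(M_{q-1}∘⋯∘M_p): M ≅ I[1,2]^2, I[1,3]^2, I[3,3]^2.
μ_θ-semistable layers: μ^(1)=1; μ^(2)=0; μ^(3)=-2

((2, 2, 0); (2, 2, 2); (0, 0, 2))


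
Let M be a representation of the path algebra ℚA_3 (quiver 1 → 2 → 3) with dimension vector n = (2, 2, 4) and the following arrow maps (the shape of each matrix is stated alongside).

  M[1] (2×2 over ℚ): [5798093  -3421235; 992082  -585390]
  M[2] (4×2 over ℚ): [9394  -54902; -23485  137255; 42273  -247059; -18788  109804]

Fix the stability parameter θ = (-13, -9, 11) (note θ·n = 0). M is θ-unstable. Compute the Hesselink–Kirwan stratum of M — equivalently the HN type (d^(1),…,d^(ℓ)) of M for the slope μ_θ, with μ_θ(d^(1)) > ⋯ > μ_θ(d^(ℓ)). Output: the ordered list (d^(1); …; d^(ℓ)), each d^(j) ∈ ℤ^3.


Via rank(M_{q-1}∘⋯∘M_p): M ≅ I[1,1], I[1,3], I[2,2], I[3,3]^3.
μ_θ-semistable layers: μ^(1)=11; μ^(2)=-9; μ^(3)=-13

((0, 0, 4); (0, 2, 0); (2, 0, 0))


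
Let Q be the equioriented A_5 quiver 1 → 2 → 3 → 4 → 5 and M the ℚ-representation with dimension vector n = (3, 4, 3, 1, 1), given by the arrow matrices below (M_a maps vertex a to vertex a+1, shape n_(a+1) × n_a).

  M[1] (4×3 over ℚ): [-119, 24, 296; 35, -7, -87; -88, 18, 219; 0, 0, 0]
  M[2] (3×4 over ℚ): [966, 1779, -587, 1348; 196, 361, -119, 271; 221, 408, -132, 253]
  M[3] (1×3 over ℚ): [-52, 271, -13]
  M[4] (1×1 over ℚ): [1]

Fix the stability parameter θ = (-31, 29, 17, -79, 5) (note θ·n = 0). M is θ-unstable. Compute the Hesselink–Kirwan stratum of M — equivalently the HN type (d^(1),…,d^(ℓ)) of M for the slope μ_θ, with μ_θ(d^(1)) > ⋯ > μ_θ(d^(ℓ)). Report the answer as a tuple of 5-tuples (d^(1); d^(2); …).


Barcode: M ≅ I[1,3]^2, I[1,5], I[2,2]. HN layers by μ_θ (5 steps, strictly decreasing):
  μ^(1)=29; μ^(2)=23; μ^(3)=5; μ^(4)=-11; μ^(5)=-31

((0, 1, 0, 0, 0); (0, 2, 2, 0, 0); (0, 0, 0, 0, 1); (0, 1, 1, 1, 0); (3, 0, 0, 0, 0))


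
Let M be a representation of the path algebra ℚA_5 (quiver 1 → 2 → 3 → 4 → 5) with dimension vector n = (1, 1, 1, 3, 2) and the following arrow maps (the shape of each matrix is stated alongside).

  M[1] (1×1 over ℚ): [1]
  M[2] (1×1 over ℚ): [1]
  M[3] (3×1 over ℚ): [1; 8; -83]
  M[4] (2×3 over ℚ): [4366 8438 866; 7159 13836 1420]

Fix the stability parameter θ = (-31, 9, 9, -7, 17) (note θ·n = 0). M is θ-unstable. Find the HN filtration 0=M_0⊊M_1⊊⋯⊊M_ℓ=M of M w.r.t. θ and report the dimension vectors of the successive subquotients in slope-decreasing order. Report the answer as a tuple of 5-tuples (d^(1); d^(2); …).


Interval decomposition of M: I[1,5], I[4,4], I[4,5].
HN type (ℓ=4): μ^(1)=17; μ^(2)=11/3; μ^(3)=-7; μ^(4)=-31

((0, 0, 0, 0, 2); (0, 1, 1, 1, 0); (0, 0, 0, 2, 0); (1, 0, 0, 0, 0))


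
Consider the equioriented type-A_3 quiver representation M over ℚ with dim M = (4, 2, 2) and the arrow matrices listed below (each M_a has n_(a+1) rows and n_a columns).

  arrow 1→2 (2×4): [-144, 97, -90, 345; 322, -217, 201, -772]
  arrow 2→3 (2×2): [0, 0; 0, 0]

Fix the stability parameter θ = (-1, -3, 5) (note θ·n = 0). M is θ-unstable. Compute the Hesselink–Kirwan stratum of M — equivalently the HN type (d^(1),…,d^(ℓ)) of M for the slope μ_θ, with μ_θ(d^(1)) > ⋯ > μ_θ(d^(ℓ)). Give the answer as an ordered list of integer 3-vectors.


Interval decomposition of M: I[1,1]^2, I[1,2]^2, I[3,3]^2.
HN type (ℓ=3): μ^(1)=5; μ^(2)=-1; μ^(3)=-2

((0, 0, 2); (2, 0, 0); (2, 2, 0))


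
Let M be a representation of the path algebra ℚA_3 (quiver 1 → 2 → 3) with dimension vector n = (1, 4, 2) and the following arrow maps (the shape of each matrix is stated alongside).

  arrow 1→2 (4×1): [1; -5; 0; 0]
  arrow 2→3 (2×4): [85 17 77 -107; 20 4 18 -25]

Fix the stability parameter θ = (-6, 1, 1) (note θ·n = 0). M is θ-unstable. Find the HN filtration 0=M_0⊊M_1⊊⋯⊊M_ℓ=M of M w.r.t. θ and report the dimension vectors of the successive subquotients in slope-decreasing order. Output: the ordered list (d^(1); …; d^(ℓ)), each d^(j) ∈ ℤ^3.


Interval decomposition of M: I[1,2], I[2,2], I[2,3]^2.
HN type (ℓ=2): μ^(1)=1; μ^(2)=-6

((0, 4, 2); (1, 0, 0))


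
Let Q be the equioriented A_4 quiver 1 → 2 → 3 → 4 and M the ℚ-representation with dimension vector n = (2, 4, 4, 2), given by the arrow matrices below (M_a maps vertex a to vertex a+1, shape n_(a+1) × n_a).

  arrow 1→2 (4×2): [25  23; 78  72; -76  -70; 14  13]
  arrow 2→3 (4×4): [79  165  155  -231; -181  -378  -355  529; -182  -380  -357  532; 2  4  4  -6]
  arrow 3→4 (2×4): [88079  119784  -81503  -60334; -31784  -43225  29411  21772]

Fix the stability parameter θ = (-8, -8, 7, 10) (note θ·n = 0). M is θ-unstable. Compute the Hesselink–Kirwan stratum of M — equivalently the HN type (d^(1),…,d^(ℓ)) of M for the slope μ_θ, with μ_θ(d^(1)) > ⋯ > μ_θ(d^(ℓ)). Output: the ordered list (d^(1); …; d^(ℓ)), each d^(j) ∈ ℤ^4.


Via rank(M_{q-1}∘⋯∘M_p): M ≅ I[1,2], I[1,4], I[2,3], I[2,4], I[3,3].
μ_θ-semistable layers: μ^(1)=10; μ^(2)=7; μ^(3)=-8

((0, 0, 0, 2); (0, 0, 4, 0); (2, 4, 0, 0))


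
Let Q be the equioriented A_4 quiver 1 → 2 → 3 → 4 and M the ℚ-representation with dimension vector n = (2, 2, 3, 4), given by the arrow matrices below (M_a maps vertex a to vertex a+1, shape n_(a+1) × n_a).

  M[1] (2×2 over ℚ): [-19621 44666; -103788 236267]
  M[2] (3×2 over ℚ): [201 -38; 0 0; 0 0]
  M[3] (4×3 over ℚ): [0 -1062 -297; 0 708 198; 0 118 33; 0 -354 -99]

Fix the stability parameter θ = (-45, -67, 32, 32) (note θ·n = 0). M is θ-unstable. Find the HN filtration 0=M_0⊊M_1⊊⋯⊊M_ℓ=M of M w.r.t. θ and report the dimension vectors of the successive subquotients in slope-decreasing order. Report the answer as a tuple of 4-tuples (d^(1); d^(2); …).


Interval decomposition of M: I[1,2], I[1,3], I[3,3], I[3,4], I[4,4]^3.
HN type (ℓ=2): μ^(1)=32; μ^(2)=-56

((0, 0, 3, 4); (2, 2, 0, 0))


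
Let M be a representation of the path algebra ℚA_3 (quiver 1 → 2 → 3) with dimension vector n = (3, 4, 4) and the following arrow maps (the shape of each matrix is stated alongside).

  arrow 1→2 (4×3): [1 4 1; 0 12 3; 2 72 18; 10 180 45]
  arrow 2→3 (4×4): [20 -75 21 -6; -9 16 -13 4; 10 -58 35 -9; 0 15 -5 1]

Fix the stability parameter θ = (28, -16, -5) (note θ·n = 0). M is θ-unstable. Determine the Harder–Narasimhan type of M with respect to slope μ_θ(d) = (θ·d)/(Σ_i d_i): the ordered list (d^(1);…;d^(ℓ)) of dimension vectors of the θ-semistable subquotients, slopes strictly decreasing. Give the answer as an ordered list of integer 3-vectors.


Barcode: M ≅ I[1,1], I[1,3]^2, I[2,3]^2. HN layers by μ_θ (4 steps, strictly decreasing):
  μ^(1)=28; μ^(2)=7/3; μ^(3)=-5; μ^(4)=-16

((1, 0, 0); (2, 2, 2); (0, 0, 2); (0, 2, 0))


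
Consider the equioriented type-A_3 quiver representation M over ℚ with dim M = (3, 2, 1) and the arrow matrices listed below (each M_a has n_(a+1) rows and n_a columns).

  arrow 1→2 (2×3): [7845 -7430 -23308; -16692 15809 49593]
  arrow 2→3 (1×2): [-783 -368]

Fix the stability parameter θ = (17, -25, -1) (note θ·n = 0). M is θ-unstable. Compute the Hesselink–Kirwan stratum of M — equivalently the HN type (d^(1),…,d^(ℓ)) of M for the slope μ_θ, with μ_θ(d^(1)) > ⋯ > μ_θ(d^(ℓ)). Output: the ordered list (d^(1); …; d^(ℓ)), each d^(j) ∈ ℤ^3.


Barcode: M ≅ I[1,1], I[1,2], I[1,3]. HN layers by μ_θ (3 steps, strictly decreasing):
  μ^(1)=17; μ^(2)=-1; μ^(3)=-4

((1, 0, 0); (0, 0, 1); (2, 2, 0))


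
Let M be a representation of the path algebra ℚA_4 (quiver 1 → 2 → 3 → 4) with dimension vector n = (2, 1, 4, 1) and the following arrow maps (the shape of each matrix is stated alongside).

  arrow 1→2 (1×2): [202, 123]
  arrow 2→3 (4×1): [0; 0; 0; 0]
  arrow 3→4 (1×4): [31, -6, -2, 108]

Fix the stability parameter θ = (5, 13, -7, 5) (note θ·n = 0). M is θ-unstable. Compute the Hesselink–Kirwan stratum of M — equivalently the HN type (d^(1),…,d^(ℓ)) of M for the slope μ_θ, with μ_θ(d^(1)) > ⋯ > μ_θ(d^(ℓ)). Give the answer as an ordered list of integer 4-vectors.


Interval decomposition of M: I[1,1], I[1,2], I[3,3]^3, I[3,4].
HN type (ℓ=3): μ^(1)=13; μ^(2)=5; μ^(3)=-7

((0, 1, 0, 0); (2, 0, 0, 1); (0, 0, 4, 0))


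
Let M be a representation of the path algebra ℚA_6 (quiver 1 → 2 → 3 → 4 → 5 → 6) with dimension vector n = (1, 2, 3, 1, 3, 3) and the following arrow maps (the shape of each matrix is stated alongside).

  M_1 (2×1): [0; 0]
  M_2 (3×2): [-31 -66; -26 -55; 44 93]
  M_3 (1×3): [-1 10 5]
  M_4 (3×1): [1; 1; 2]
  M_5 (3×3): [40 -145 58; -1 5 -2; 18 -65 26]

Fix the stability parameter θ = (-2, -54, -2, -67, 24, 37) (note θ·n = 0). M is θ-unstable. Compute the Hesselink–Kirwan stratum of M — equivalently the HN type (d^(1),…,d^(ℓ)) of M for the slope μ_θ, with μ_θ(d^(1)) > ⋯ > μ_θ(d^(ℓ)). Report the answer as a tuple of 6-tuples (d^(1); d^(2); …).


Barcode: M ≅ I[1,1], I[2,3], I[2,6], I[3,3], I[5,5], I[5,6], I[6,6]. HN layers by μ_θ (5 steps, strictly decreasing):
  μ^(1)=37; μ^(2)=24; μ^(3)=-2; μ^(4)=-69/2; μ^(5)=-54

((0, 0, 0, 0, 0, 3); (0, 0, 0, 0, 3, 0); (1, 0, 2, 0, 0, 0); (0, 0, 1, 1, 0, 0); (0, 2, 0, 0, 0, 0))


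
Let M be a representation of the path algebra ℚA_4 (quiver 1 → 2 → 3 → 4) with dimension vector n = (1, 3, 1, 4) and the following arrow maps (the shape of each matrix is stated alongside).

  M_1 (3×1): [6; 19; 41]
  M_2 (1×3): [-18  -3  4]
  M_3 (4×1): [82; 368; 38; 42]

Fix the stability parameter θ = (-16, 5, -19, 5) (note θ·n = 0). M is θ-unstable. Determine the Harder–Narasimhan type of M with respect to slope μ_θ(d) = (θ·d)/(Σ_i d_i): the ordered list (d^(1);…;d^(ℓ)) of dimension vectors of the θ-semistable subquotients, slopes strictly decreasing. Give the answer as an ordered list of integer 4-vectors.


Via rank(M_{q-1}∘⋯∘M_p): M ≅ I[1,4], I[2,2]^2, I[4,4]^3.
μ_θ-semistable layers: μ^(1)=5; μ^(2)=-7; μ^(3)=-16

((0, 2, 0, 4); (0, 1, 1, 0); (1, 0, 0, 0))


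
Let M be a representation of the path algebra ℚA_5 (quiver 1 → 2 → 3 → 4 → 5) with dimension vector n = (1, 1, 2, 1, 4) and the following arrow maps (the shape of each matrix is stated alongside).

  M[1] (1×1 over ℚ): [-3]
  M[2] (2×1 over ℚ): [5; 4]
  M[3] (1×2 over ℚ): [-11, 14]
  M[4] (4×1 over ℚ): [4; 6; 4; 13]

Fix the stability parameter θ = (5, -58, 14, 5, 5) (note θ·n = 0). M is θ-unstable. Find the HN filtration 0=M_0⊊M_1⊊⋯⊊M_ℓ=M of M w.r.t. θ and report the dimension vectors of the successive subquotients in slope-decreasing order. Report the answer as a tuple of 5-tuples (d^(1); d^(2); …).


Interval decomposition of M: I[1,5], I[3,3], I[5,5]^3.
HN type (ℓ=4): μ^(1)=14; μ^(2)=8; μ^(3)=5; μ^(4)=-53/2

((0, 0, 1, 0, 0); (0, 0, 1, 1, 1); (0, 0, 0, 0, 3); (1, 1, 0, 0, 0))


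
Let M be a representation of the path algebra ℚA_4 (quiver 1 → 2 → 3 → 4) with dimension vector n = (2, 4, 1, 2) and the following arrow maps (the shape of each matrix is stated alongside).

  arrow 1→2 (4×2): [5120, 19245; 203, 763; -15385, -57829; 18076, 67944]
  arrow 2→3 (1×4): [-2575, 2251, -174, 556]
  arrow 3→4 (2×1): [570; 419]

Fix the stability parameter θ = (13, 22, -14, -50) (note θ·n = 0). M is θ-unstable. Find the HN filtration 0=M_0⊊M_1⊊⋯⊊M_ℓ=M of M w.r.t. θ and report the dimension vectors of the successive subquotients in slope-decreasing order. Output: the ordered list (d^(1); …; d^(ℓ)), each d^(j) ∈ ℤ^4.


Barcode: M ≅ I[1,2], I[1,4], I[2,2]^2, I[4,4]. HN layers by μ_θ (4 steps, strictly decreasing):
  μ^(1)=22; μ^(2)=13; μ^(3)=-29/4; μ^(4)=-50

((0, 3, 0, 0); (1, 0, 0, 0); (1, 1, 1, 1); (0, 0, 0, 1))


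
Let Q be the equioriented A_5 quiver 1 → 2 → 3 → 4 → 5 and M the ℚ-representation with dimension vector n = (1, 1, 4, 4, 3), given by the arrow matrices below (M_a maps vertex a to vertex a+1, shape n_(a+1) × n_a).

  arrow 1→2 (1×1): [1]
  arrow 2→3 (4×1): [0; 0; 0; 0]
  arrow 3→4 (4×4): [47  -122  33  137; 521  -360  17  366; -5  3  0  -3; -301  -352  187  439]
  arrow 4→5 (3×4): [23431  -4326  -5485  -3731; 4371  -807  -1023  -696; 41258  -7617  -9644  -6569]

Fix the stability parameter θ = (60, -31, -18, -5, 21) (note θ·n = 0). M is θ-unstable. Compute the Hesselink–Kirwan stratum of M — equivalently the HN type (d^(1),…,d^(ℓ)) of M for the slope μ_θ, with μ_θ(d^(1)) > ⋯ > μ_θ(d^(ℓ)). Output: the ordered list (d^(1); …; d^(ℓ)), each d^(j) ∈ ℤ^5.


Via rank(M_{q-1}∘⋯∘M_p): M ≅ I[1,2], I[3,3], I[3,5]^3, I[4,4].
μ_θ-semistable layers: μ^(1)=21; μ^(2)=29/2; μ^(3)=-5; μ^(4)=-18

((0, 0, 0, 0, 3); (1, 1, 0, 0, 0); (0, 0, 0, 4, 0); (0, 0, 4, 0, 0))


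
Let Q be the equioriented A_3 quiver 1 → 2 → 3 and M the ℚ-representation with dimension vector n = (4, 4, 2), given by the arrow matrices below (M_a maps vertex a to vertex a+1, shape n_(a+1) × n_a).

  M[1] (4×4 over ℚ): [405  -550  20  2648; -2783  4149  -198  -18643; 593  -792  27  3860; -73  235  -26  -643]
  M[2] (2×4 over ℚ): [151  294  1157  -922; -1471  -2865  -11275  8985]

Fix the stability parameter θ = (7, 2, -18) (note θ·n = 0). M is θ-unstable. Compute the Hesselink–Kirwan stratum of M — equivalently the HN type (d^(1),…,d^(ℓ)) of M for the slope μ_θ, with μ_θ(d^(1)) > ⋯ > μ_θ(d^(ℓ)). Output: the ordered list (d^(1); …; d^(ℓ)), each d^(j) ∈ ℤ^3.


Via rank(M_{q-1}∘⋯∘M_p): M ≅ I[1,2]^2, I[1,3]^2.
μ_θ-semistable layers: μ^(1)=9/2; μ^(2)=-3

((2, 2, 0); (2, 2, 2))


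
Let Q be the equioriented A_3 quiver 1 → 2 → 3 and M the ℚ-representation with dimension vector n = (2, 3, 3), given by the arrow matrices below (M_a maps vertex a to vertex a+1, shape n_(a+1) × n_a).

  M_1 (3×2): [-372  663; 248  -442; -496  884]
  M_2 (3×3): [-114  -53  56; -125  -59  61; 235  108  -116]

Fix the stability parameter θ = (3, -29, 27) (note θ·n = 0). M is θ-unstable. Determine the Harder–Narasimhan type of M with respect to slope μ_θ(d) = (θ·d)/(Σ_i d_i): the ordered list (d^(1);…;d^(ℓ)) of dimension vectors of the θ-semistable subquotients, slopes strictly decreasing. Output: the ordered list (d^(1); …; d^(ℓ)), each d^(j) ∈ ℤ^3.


Via rank(M_{q-1}∘⋯∘M_p): M ≅ I[1,1], I[1,3], I[2,3]^2.
μ_θ-semistable layers: μ^(1)=27; μ^(2)=3; μ^(3)=-13; μ^(4)=-29

((0, 0, 3); (1, 0, 0); (1, 1, 0); (0, 2, 0))


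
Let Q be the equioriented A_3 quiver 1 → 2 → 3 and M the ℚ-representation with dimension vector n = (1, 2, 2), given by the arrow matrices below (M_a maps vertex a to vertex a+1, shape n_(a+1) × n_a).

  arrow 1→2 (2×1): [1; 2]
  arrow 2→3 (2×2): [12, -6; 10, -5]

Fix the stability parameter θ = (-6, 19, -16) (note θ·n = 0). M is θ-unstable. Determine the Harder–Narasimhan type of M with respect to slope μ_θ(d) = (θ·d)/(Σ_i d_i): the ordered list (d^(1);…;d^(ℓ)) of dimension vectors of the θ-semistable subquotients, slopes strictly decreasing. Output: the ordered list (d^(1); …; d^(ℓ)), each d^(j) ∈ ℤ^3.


Interval decomposition of M: I[1,2], I[2,3], I[3,3].
HN type (ℓ=4): μ^(1)=19; μ^(2)=3/2; μ^(3)=-6; μ^(4)=-16

((0, 1, 0); (0, 1, 1); (1, 0, 0); (0, 0, 1))
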